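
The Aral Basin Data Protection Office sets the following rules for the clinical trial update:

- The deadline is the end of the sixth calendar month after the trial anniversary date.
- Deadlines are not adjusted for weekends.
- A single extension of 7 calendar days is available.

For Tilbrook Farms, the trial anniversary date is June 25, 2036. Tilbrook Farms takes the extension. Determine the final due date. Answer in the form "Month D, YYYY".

The sixth month after June 25, 2036 is December 2036, whose last day is December 31, 2036.
No adjustment is made for weekends or holidays, so December 31, 2036 stands.
With the 7-day extension, December 31, 2036 becomes January 7, 2037.
No adjustment is made for weekends or holidays, so January 7, 2037 stands.
Deadline: January 7, 2037.

January 7, 2037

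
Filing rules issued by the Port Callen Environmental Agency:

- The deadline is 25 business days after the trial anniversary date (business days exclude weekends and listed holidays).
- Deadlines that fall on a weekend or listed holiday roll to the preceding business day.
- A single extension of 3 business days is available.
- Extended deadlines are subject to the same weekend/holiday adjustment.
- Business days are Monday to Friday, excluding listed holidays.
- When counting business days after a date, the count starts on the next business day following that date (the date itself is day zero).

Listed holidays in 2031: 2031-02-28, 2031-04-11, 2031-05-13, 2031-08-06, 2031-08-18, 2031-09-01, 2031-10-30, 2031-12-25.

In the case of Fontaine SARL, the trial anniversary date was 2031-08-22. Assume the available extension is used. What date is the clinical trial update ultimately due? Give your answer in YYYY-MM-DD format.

Starting the day after 2031-08-22 and counting 25 business days lands on 2031-09-29.
2031-09-29 falls on a Monday, which is a business day, so no adjustment is needed.
Applying the 3-business-day extension: 3 business days after 2031-09-29 is 2031-10-02.
2031-10-02 (Thursday) is already a business day.
The final due date is 2031-10-02.

2031-10-02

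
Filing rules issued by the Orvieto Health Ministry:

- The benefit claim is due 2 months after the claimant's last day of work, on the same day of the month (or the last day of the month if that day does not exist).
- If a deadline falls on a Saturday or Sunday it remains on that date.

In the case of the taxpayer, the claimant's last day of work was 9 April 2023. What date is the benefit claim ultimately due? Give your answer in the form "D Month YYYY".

9 June 2023

2 months from 9 April 2023 is 9 June 2023.
No adjustment is made for weekends or holidays, so 9 June 2023 stands.
Deadline: 9 June 2023.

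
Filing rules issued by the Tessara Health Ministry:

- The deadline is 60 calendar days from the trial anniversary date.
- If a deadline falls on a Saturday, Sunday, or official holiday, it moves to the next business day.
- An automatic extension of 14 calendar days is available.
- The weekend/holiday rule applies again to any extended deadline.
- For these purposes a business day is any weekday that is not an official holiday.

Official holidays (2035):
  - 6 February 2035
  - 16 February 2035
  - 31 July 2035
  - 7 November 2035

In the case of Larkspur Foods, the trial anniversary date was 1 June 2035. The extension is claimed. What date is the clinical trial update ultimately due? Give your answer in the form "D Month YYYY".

15 August 2035

From 1 June 2035, 60 calendar days later is 31 July 2035.
31 July 2035 falls on a listed holiday. Rolling to the next business day gives 1 August 2035, a Wednesday.
With the 14-day extension, 1 August 2035 becomes 15 August 2035.
15 August 2035 is a Wednesday and not a listed holiday, so it stands.
Final deadline: 15 August 2035.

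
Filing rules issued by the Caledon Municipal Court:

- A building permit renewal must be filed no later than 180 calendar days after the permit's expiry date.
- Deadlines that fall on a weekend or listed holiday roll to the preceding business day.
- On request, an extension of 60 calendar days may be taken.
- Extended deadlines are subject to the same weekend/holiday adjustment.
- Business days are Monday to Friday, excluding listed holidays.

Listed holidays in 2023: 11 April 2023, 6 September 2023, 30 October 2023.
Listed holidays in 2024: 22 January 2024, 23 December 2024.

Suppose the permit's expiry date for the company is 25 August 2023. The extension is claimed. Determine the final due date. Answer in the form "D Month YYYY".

19 April 2024

180 calendar days after 25 August 2023 is 21 February 2024.
21 February 2024 is a Wednesday and not a listed holiday, so it stands.
The 60-calendar-day extension moves the deadline from 21 February 2024 to 21 April 2024.
21 April 2024 is a Sunday, so it moves to the preceding business day, 19 April 2024 (Friday).
Deadline: 19 April 2024.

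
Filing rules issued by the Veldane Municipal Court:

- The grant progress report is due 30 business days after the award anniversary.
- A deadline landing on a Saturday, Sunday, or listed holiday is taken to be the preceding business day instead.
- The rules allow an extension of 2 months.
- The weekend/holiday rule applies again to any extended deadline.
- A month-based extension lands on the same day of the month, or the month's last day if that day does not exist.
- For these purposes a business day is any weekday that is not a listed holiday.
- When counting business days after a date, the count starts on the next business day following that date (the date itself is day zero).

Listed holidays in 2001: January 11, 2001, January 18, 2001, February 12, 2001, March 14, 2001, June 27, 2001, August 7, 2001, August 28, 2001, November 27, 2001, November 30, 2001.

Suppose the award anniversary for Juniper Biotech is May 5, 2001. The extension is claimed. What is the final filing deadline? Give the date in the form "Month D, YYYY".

August 15, 2001

Counting 30 business days after May 5, 2001 (skipping weekends and listed holidays) reaches June 15, 2001.
Since June 15, 2001 is a Friday and not a holiday, the date is unchanged.
Add 2 months to June 15, 2001: August 15, 2001.
August 15, 2001 falls on a Wednesday, which is a business day, so no adjustment is needed.
The final due date is August 15, 2001.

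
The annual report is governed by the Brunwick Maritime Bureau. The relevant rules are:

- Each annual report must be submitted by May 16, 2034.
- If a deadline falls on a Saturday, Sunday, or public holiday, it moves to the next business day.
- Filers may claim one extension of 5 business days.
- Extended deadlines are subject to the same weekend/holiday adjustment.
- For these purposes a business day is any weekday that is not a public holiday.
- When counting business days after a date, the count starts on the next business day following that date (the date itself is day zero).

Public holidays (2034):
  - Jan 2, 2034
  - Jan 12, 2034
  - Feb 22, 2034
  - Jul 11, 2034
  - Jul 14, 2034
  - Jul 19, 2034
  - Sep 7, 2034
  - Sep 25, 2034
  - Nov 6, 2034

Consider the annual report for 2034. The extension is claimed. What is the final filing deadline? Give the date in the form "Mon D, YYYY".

The stated deadline is May 16, 2034.
May 16, 2034 (Tuesday) is already a business day.
The 5-business-day extension runs from May 16, 2034 to May 23, 2034.
May 23, 2034 (Tuesday) is already a business day.
The final due date is May 23, 2034.

May 23, 2034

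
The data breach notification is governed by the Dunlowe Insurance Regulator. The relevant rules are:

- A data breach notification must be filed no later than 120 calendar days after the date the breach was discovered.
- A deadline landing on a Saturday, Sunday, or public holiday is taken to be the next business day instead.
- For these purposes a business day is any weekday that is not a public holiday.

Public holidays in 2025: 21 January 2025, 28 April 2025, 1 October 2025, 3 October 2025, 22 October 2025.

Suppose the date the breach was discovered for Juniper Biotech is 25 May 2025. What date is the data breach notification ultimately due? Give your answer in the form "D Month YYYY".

Adding 120 calendar days to 25 May 2025 gives 22 September 2025.
22 September 2025 is a Monday and not a listed holiday, so it stands.
Final deadline: 22 September 2025.

22 September 2025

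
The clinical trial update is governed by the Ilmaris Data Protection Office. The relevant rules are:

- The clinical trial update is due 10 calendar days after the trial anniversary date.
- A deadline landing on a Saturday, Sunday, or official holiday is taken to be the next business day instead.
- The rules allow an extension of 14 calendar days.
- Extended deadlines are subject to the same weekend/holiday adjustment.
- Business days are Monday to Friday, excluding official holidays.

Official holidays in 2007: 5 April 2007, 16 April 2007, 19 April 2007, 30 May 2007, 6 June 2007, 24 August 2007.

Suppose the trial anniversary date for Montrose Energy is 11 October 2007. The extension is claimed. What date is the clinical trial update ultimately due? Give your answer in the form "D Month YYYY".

From 11 October 2007, 10 calendar days later is 21 October 2007.
Because 21 October 2007 is a Sunday, the deadline becomes 22 October 2007 (Monday).
Add the 14 calendar-day extension to 22 October 2007: 5 November 2007.
5 November 2007 (Monday) is already a business day.
Final deadline: 5 November 2007.

5 November 2007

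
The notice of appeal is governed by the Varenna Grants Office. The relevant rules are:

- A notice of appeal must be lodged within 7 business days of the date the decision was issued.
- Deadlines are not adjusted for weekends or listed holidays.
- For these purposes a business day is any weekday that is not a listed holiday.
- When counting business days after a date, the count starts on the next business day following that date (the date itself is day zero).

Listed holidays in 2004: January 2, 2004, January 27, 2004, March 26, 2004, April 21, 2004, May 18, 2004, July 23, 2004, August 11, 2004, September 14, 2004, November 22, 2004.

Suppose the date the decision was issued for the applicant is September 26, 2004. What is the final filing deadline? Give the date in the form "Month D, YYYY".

October 5, 2004

Counting 7 business days after September 26, 2004 (skipping weekends and listed holidays) reaches October 5, 2004.
October 5, 2004 is a Tuesday; no weekend or holiday adjustment applies.
Deadline: October 5, 2004.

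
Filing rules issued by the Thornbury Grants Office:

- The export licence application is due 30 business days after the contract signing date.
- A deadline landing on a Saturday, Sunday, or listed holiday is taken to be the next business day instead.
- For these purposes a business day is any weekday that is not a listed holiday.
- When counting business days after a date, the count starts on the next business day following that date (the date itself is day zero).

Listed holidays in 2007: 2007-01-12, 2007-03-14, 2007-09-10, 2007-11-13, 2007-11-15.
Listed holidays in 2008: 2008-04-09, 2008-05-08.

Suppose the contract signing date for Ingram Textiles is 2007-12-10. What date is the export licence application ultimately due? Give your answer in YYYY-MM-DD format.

30 business days after 2007-12-10, excluding weekends and holidays, is 2008-01-21.
2008-01-21 is a Monday and not a listed holiday, so it stands.
Deadline: 2008-01-21.

2008-01-21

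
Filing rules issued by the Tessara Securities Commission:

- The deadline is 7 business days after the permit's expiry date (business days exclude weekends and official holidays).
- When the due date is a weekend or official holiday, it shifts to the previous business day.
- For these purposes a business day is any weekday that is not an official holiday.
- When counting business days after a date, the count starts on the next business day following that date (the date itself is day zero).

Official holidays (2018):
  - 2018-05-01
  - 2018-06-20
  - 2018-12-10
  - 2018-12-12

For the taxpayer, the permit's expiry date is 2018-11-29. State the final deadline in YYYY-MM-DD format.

7 business days after 2018-11-29, excluding weekends and holidays, is 2018-12-11.
2018-12-11 (Tuesday) is already a business day.
The final due date is 2018-12-11.

2018-12-11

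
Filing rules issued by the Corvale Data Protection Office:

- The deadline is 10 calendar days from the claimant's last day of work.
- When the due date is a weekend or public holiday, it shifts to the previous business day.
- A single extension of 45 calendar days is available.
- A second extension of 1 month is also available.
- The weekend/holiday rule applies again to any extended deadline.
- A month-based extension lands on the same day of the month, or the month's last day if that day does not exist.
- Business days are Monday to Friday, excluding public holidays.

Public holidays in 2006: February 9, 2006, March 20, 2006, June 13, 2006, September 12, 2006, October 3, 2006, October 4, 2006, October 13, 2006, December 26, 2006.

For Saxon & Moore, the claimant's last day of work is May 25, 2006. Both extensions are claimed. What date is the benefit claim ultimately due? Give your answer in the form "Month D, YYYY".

Adding 10 calendar days to May 25, 2006 gives June 4, 2006.
June 4, 2006 falls on a Sunday. Rolling to the preceding business day gives June 2, 2006, a Friday.
Applying the 45-calendar-day extension: June 2, 2006 + 45 days = July 17, 2006.
July 17, 2006 is a Monday and not a listed holiday, so it stands.
Applying the 1 month extension: 1 month after July 17, 2006 is August 17, 2006.
August 17, 2006 falls on a Thursday, which is a business day, so no adjustment is needed.
The final due date is August 17, 2006.

August 17, 2006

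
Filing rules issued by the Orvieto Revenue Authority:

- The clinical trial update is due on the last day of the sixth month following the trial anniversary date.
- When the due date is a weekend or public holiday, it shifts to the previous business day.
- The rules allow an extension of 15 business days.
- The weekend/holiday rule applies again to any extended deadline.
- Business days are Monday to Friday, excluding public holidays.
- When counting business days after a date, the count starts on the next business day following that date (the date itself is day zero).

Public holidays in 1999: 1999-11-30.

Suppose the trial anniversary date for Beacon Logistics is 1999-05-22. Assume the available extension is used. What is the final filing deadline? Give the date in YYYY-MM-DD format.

1999-12-21

6 months after 1999-05-22 falls in November 1999; the last day of that month is 1999-11-30.
1999-11-30 falls on a listed holiday. Rolling to the preceding business day gives 1999-11-29, a Monday.
Counting 15 further business days from 1999-11-29 reaches 1999-12-21.
1999-12-21 (Tuesday) is already a business day.
Deadline: 1999-12-21.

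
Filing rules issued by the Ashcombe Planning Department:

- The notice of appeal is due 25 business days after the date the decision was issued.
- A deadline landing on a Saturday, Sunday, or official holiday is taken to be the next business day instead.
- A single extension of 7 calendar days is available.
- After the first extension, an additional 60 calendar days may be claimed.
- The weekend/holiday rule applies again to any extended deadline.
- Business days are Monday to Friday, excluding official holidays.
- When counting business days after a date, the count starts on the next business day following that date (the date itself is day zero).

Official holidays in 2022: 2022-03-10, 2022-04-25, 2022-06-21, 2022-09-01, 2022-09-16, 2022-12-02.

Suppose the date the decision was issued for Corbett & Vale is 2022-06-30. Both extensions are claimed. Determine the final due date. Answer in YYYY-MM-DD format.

2022-10-10

Counting 25 business days after 2022-06-30 (skipping weekends and listed holidays) reaches 2022-08-04.
2022-08-04 (Thursday) is already a business day.
The 7-calendar-day extension moves the deadline from 2022-08-04 to 2022-08-11.
2022-08-11 falls on a Thursday, which is a business day, so no adjustment is needed.
With the 60-day extension, 2022-08-11 becomes 2022-10-10.
Since 2022-10-10 is a Monday and not a holiday, the date is unchanged.
The final due date is 2022-10-10.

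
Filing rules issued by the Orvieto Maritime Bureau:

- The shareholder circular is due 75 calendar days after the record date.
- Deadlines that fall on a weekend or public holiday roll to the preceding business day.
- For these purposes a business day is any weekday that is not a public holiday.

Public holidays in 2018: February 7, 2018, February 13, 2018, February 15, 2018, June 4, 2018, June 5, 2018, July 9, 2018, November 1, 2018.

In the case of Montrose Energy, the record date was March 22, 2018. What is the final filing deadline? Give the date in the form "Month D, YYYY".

Adding 75 calendar days to March 22, 2018 gives June 5, 2018.
June 5, 2018 falls on a listed holiday. Rolling to the preceding business day gives June 1, 2018, a Friday.
Deadline: June 1, 2018.

June 1, 2018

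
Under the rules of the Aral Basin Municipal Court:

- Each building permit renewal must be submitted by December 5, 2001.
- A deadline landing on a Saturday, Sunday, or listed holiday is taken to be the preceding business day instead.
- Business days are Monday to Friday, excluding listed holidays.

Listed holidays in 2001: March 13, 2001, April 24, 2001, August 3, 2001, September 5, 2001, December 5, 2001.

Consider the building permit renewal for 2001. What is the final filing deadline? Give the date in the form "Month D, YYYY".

Start from the fixed due date, December 5, 2001.
December 5, 2001 is a listed holiday, so it moves to the preceding business day, December 4, 2001 (Tuesday).
The final due date is December 4, 2001.

December 4, 2001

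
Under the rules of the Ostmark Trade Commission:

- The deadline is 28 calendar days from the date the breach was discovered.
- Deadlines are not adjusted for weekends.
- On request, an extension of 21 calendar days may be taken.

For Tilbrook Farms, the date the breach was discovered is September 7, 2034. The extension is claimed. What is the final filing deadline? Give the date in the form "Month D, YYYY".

From September 7, 2034, 28 calendar days later is October 5, 2034.
October 5, 2034 falls on a Thursday. The rules make no weekend/holiday allowance, so it remains October 5, 2034.
Applying the 21-calendar-day extension: October 5, 2034 + 21 days = October 26, 2034.
October 26, 2034 falls on a Thursday. The rules make no weekend/holiday allowance, so it remains October 26, 2034.
Deadline: October 26, 2034.

October 26, 2034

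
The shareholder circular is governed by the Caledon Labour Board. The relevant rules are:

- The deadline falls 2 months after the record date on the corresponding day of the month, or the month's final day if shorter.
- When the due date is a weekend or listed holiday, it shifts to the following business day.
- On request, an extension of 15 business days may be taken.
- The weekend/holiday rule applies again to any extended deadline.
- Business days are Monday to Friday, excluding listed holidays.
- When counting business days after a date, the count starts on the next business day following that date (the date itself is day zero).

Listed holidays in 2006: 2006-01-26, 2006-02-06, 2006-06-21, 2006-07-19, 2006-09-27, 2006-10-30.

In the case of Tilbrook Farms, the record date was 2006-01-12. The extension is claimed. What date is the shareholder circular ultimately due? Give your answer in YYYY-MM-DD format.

Moving 2 months forward from 2006-01-12 on the corresponding day gives 2006-03-12.
Because 2006-03-12 is a Sunday, the deadline becomes 2006-03-13 (Monday).
The 15-business-day extension runs from 2006-03-13 to 2006-04-03.
Since 2006-04-03 is a Monday and not a holiday, the date is unchanged.
Final deadline: 2006-04-03.

2006-04-03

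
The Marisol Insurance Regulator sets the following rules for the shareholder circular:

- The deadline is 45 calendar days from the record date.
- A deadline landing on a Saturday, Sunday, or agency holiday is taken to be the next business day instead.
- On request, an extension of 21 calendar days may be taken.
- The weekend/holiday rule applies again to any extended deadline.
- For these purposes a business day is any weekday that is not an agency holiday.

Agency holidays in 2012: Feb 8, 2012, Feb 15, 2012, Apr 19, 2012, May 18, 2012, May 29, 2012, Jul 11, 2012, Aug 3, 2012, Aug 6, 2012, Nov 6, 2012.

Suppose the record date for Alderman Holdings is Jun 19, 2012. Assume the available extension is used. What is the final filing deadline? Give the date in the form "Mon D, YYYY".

Adding 45 calendar days to Jun 19, 2012 gives Aug 3, 2012.
Because Aug 3, 2012 is a listed holiday, the deadline becomes Aug 7, 2012 (Tuesday).
Add the 21 calendar-day extension to Aug 7, 2012: Aug 28, 2012.
Since Aug 28, 2012 is a Tuesday and not a holiday, the date is unchanged.
Deadline: Aug 28, 2012.

Aug 28, 2012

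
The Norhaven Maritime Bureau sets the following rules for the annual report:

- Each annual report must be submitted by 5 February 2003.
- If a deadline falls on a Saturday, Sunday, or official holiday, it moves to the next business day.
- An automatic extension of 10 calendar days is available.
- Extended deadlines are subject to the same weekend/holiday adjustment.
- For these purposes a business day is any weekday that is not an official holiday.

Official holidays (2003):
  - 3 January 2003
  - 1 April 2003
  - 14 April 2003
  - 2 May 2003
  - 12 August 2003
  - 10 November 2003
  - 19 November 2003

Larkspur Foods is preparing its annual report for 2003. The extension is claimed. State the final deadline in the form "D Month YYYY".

17 February 2003

Start from the fixed due date, 5 February 2003.
5 February 2003 is a Wednesday and not a listed holiday, so it stands.
Add the 10 calendar-day extension to 5 February 2003: 15 February 2003.
15 February 2003 is a Saturday, so it moves to the next business day, 17 February 2003 (Monday).
The final due date is 17 February 2003.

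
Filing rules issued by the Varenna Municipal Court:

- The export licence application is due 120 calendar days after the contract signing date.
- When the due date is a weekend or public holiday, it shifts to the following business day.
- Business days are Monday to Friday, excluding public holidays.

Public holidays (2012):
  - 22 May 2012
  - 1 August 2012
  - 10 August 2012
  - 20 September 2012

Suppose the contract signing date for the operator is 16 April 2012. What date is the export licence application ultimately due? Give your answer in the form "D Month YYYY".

14 August 2012

Trigger date 16 April 2012 + 120 calendar days = 14 August 2012.
14 August 2012 falls on a Tuesday, which is a business day, so no adjustment is needed.
The final due date is 14 August 2012.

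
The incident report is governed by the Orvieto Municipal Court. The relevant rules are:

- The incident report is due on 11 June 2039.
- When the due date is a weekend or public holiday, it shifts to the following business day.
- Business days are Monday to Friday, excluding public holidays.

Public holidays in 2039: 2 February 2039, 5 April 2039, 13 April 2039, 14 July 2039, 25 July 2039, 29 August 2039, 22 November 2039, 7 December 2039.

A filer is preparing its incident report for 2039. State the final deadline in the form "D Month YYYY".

13 June 2039

The stated deadline is 11 June 2039.
11 June 2039 is a Saturday; the next business day is 13 June 2039 (Monday).
The final due date is 13 June 2039.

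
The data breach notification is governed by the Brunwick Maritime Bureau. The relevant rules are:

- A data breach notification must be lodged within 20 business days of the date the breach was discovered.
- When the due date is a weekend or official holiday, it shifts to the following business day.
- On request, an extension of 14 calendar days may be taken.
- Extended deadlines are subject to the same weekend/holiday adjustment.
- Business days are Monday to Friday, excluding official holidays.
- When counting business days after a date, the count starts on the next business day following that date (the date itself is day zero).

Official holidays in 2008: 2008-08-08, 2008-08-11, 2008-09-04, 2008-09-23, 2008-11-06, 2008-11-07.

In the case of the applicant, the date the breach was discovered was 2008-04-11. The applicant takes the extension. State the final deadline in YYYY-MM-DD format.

2008-05-23

Starting the day after 2008-04-11 and counting 20 business days lands on 2008-05-09.
Since 2008-05-09 is a Friday and not a holiday, the date is unchanged.
Add the 14 calendar-day extension to 2008-05-09: 2008-05-23.
Since 2008-05-23 is a Friday and not a holiday, the date is unchanged.
So the filing is due 2008-05-23.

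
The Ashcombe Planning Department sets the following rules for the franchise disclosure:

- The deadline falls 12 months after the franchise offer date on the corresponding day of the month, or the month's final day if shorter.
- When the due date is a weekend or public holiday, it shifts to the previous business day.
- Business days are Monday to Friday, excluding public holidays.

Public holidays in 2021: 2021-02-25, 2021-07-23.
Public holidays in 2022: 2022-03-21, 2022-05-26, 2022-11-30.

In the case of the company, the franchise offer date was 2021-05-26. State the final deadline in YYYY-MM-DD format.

2022-05-25

12 months from 2021-05-26 is 2022-05-26.
2022-05-26 falls on a listed holiday. Rolling to the preceding business day gives 2022-05-25, a Wednesday.
Final deadline: 2022-05-25.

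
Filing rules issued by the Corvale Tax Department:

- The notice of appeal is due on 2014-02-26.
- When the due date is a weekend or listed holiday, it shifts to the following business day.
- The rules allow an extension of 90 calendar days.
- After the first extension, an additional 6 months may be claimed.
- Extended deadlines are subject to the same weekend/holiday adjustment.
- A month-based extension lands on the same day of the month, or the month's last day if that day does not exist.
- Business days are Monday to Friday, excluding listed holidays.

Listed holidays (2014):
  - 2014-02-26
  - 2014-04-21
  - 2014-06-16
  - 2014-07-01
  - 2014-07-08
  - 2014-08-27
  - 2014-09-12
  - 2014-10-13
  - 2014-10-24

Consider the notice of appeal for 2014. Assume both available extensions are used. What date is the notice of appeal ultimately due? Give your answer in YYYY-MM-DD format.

The statutory due date is 2014-02-26.
2014-02-26 is a listed holiday; the next business day is 2014-02-27 (Thursday).
The 90-calendar-day extension moves the deadline from 2014-02-27 to 2014-05-28.
Since 2014-05-28 is a Wednesday and not a holiday, the date is unchanged.
Add 6 months to 2014-05-28: 2014-11-28.
2014-11-28 (Friday) is already a business day.
Final deadline: 2014-11-28.

2014-11-28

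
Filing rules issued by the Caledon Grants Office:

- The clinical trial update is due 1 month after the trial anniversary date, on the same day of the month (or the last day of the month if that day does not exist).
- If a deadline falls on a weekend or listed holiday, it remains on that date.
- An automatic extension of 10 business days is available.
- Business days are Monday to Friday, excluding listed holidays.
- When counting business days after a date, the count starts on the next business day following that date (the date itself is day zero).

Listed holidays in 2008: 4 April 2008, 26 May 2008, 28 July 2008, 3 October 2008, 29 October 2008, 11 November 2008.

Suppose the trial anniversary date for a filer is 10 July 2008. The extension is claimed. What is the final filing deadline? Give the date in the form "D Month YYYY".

Moving 1 month forward from 10 July 2008 on the corresponding day gives 10 August 2008.
10 August 2008 falls on a Sunday. The rules make no weekend/holiday allowance, so it remains 10 August 2008.
Applying the 10-business-day extension: 10 business days after 10 August 2008 is 22 August 2008.
No adjustment is made for weekends or holidays, so 22 August 2008 stands.
So the filing is due 22 August 2008.

22 August 2008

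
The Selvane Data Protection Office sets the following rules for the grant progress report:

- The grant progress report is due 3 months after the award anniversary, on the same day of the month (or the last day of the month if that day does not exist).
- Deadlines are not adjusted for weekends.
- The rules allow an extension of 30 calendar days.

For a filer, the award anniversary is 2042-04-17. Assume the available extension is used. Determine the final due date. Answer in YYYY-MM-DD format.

Moving 3 months forward from 2042-04-17 on the corresponding day gives 2042-07-17.
No adjustment is made for weekends or holidays, so 2042-07-17 stands.
The 30-calendar-day extension moves the deadline from 2042-07-17 to 2042-08-16.
No adjustment is made for weekends or holidays, so 2042-08-16 stands.
The final due date is 2042-08-16.

2042-08-16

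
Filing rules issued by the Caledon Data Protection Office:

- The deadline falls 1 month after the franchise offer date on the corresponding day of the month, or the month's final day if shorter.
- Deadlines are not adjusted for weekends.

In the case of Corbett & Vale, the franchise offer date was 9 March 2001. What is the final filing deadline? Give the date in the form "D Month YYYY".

1 month from 9 March 2001 is 9 April 2001.
9 April 2001 is a Monday; no weekend or holiday adjustment applies.
So the filing is due 9 April 2001.

9 April 2001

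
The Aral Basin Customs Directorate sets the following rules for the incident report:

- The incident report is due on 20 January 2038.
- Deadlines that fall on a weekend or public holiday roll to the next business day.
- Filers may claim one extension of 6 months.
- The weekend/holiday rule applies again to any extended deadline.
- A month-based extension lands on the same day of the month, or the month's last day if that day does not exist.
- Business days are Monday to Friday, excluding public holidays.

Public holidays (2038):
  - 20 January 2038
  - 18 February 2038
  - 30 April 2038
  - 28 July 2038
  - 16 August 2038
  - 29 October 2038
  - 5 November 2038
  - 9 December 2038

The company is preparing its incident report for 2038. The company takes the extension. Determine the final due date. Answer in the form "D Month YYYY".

21 July 2038

The statutory due date is 20 January 2038.
20 January 2038 is a listed holiday; the next business day is 21 January 2038 (Thursday).
Add 6 months to 21 January 2038: 21 July 2038.
Since 21 July 2038 is a Wednesday and not a holiday, the date is unchanged.
The final due date is 21 July 2038.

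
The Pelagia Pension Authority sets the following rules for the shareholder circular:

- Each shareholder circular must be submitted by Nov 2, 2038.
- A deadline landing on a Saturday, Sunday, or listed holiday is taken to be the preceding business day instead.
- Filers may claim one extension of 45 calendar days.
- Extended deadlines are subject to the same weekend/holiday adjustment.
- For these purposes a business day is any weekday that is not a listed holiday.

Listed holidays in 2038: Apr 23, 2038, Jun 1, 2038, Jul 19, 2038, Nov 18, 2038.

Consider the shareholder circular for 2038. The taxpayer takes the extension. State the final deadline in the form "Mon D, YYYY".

Start from the fixed due date, Nov 2, 2038.
Nov 2, 2038 is a Tuesday and not a listed holiday, so it stands.
With the 45-day extension, Nov 2, 2038 becomes Dec 17, 2038.
Since Dec 17, 2038 is a Friday and not a holiday, the date is unchanged.
Final deadline: Dec 17, 2038.

Dec 17, 2038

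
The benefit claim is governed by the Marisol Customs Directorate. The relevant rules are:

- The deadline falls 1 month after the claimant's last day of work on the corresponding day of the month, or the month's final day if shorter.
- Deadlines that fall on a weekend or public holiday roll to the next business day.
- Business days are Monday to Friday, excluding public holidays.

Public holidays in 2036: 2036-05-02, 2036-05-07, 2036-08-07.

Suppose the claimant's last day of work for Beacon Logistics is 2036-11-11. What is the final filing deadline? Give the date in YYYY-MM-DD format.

1 month after 2036-11-11, on the same day of the month, is 2036-12-11.
2036-12-11 (Thursday) is already a business day.
Final deadline: 2036-12-11.

2036-12-11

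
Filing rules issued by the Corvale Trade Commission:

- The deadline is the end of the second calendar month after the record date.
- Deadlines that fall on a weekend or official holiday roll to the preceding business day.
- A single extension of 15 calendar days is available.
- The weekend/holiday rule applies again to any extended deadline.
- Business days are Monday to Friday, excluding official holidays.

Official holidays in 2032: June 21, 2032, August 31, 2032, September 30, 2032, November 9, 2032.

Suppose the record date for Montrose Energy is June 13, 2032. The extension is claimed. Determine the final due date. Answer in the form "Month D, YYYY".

The second month after June 13, 2032 is August 2032, whose last day is August 31, 2032.
August 31, 2032 is a listed holiday, so it moves to the preceding business day, August 30, 2032 (Monday).
The 15-calendar-day extension moves the deadline from August 30, 2032 to September 14, 2032.
Since September 14, 2032 is a Tuesday and not a holiday, the date is unchanged.
Deadline: September 14, 2032.

September 14, 2032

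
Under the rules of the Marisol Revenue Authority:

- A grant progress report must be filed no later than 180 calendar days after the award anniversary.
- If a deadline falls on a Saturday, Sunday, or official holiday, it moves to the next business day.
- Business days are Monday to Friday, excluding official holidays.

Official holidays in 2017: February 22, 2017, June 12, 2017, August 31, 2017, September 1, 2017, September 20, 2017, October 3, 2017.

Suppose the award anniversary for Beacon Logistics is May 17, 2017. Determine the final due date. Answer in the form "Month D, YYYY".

November 13, 2017

180 calendar days after May 17, 2017 is November 13, 2017.
November 13, 2017 (Monday) is already a business day.
So the filing is due November 13, 2017.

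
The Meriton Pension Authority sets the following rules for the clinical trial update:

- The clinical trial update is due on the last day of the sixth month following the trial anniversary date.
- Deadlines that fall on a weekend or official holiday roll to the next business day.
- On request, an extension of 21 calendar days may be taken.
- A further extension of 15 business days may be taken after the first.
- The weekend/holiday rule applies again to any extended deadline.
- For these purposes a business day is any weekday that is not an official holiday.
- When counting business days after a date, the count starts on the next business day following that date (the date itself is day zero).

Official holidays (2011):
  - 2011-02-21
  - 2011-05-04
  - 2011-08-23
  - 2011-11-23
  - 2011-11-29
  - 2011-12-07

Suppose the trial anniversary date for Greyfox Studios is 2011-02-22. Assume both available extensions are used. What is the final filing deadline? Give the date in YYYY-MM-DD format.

6 months after 2011-02-22 falls in August 2011; the last day of that month is 2011-08-31.
Since 2011-08-31 is a Wednesday and not a holiday, the date is unchanged.
Add the 21 calendar-day extension to 2011-08-31: 2011-09-21.
2011-09-21 (Wednesday) is already a business day.
The 15-business-day extension runs from 2011-09-21 to 2011-10-12.
Since 2011-10-12 is a Wednesday and not a holiday, the date is unchanged.
The final due date is 2011-10-12.

2011-10-12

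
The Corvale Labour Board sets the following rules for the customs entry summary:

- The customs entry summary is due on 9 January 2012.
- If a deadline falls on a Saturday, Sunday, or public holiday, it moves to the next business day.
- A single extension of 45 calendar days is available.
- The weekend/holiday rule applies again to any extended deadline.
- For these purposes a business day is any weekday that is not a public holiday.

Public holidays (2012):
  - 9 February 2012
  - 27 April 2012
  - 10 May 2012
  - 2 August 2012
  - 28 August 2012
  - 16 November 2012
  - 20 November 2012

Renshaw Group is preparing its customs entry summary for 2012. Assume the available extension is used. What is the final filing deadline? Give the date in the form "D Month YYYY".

The statutory due date is 9 January 2012.
9 January 2012 falls on a Monday, which is a business day, so no adjustment is needed.
With the 45-day extension, 9 January 2012 becomes 23 February 2012.
23 February 2012 (Thursday) is already a business day.
Deadline: 23 February 2012.

23 February 2012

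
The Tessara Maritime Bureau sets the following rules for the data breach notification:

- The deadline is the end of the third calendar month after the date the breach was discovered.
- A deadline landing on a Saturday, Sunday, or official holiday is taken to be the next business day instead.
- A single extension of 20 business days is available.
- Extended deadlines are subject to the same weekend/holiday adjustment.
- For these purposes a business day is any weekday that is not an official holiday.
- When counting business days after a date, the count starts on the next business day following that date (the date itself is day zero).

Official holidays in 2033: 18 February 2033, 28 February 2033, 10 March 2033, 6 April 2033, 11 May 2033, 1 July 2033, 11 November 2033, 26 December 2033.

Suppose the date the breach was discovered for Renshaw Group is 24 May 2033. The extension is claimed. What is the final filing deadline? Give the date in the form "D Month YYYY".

The third month after 24 May 2033 is August 2033, whose last day is 31 August 2033.
Since 31 August 2033 is a Wednesday and not a holiday, the date is unchanged.
Applying the 20-business-day extension: 20 business days after 31 August 2033 is 28 September 2033.
28 September 2033 is a Wednesday and not a listed holiday, so it stands.
So the filing is due 28 September 2033.

28 September 2033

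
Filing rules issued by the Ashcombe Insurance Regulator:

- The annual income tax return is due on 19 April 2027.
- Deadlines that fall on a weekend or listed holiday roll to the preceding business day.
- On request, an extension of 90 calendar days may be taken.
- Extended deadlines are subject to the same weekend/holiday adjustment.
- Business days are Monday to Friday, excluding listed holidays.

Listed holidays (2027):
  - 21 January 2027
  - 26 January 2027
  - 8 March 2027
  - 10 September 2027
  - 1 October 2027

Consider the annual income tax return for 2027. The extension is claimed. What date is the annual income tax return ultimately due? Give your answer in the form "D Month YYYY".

The stated deadline is 19 April 2027.
Since 19 April 2027 is a Monday and not a holiday, the date is unchanged.
Add the 90 calendar-day extension to 19 April 2027: 18 July 2027.
18 July 2027 falls on a Sunday. Rolling to the preceding business day gives 16 July 2027, a Friday.
So the filing is due 16 July 2027.

16 July 2027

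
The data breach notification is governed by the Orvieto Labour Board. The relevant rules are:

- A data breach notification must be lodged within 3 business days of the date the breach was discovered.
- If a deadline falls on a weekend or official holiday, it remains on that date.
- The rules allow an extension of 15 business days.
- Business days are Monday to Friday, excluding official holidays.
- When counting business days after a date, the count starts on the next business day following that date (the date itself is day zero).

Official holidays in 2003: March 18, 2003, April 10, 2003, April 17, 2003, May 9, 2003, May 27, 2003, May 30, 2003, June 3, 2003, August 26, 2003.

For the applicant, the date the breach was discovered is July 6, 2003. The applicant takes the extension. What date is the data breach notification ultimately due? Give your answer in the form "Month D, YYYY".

Starting the day after July 6, 2003 and counting 3 business days lands on July 9, 2003.
No adjustment is made for weekends or holidays, so July 9, 2003 stands.
Counting 15 further business days from July 9, 2003 reaches July 30, 2003.
July 30, 2003 is a Wednesday; no weekend or holiday adjustment applies.
So the filing is due July 30, 2003.

July 30, 2003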